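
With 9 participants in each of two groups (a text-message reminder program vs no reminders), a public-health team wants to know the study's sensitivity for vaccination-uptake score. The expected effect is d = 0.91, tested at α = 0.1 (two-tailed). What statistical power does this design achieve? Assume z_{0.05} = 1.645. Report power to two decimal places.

For two equal groups, power = Φ(d·√(n/2) − z_{α/2}).
d·√(n/2) = 0.91 × √(9/2) = 0.91 × 2.121 = 1.930.
z_β = 1.930 − 1.645 = 0.285.
Power = Φ(0.285) = 0.612.

power ≈ 0.61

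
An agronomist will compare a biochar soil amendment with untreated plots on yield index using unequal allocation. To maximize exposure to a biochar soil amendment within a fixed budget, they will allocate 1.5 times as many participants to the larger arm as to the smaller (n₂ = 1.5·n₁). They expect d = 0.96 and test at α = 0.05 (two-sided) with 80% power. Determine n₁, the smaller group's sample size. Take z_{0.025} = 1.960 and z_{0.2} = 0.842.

n₁ = 15

With allocation ratio k = n₂/n₁ = 1.5, Var(x̄₁−x̄₂) = σ²(1/n₁ + 1/(k·n₁)) = σ²·(k+1)/(k·n₁).
So n₁ = (1 + 1/k)·((z_{α/2} + z_β)/d)² = 1.667 × (2.802/0.96)².
n₁ = 1.667 × 8.52 = 14.2.
Round up: n₁ = 15, giving n₂ = ⌈1.5 × 15⌉ = ⌈22.5⌉ = 23.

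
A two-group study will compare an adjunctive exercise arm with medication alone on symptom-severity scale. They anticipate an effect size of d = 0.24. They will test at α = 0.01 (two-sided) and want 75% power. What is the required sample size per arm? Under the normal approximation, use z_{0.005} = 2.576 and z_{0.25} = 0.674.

For two independent groups with equal n: n = 2·((z_{α/2} + z_β) / d)².
z_{α/2} + z_β = 2.576 + 0.674 = 3.250.
n = 2 × (3.250 / 0.24)² = 2 × 13.542² = 2 × 183.38 = 366.8.
Round up to the next whole participant.

n = 367 per group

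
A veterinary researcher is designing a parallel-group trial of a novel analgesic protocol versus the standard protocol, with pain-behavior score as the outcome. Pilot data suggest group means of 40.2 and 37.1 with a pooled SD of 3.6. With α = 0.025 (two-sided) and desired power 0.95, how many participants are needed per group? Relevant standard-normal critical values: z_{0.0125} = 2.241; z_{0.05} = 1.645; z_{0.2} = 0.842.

n = 41 per group

Cohen's d = |M₁ − M₂| / SD_pooled = |40.2 − 37.1| / 3.6 = 3.1 / 3.6 = 0.861.
For two independent groups with equal n: n = 2·((z_{α/2} + z_β) / d)².
z_{α/2} + z_β = 2.241 + 1.645 = 3.886.
n = 2 × (3.886 / 0.861)² = 2 × 4.513² = 2 × 20.37 = 40.7.
Round up to the next whole participant.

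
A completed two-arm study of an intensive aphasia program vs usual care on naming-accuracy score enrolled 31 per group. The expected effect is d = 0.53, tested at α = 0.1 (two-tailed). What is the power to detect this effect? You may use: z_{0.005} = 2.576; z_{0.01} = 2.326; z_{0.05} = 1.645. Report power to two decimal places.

power ≈ 0.67

For two equal groups, power = Φ(d·√(n/2) − z_{α/2}).
d·√(n/2) = 0.53 × √(31/2) = 0.53 × 3.937 = 2.087.
z_β = 2.087 − 1.645 = 0.442.
Power = Φ(0.442) = 0.671.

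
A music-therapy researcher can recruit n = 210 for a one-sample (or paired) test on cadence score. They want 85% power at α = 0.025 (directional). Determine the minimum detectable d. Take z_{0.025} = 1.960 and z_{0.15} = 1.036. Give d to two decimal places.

d_min ≈ 0.21

For a single sample (or paired design) of n = 210: d_min = (z_{α} + z_β)/√n.
z-sum = 1.960 + 1.036 = 2.996.
d_min = 2.996 / √210 = 2.996 / 14.491 = 0.207.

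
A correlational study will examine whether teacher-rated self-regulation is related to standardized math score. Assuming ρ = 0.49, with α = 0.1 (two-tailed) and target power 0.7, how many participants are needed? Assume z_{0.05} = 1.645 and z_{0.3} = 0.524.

Fisher's z: C = ½·ln((1+r)/(1−r)) = ½·ln(2.9216) = 0.5361.
n = ((z_{α/2} + z_β)/C)² + 3.
(1.645 + 0.524) / 0.5361 = 2.169 / 0.5361 = 4.046.
n = 4.046² + 3 = 16.37 + 3 = 19.4.
Round up.

n = 20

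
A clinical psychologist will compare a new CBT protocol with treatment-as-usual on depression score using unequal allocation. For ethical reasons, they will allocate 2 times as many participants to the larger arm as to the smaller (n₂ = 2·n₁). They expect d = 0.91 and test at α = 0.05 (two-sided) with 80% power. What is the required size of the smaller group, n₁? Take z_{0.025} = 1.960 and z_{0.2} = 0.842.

With allocation ratio k = n₂/n₁ = 2, Var(x̄₁−x̄₂) = σ²(1/n₁ + 1/(k·n₁)) = σ²·(k+1)/(k·n₁).
So n₁ = (1 + 1/k)·((z_{α/2} + z_β)/d)² = 1.500 × (2.802/0.91)².
n₁ = 1.500 × 9.48 = 14.2.
Round up: n₁ = 15, giving n₂ = 2 × 15 = 30.

n₁ = 15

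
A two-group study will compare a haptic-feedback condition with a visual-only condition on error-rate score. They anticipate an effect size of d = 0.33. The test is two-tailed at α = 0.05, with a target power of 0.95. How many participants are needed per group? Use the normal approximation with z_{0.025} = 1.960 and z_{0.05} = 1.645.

For two independent groups with equal n: n = 2·((z_{α/2} + z_β) / d)².
z_{α/2} + z_β = 1.960 + 1.645 = 3.605.
n = 2 × (3.605 / 0.33)² = 2 × 10.924² = 2 × 119.34 = 238.7.
Round up to the next whole participant.

n = 239 per group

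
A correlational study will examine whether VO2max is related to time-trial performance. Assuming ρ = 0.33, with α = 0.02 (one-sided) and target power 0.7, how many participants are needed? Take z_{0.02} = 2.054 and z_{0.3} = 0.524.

n = 60

Fisher's z: C = ½·ln((1+r)/(1−r)) = ½·ln(1.9851) = 0.3428.
n = ((z_{α} + z_β)/C)² + 3.
(2.054 + 0.524) / 0.3428 = 2.578 / 0.3428 = 7.520.
n = 7.520² + 3 = 56.56 + 3 = 59.6.
Round up.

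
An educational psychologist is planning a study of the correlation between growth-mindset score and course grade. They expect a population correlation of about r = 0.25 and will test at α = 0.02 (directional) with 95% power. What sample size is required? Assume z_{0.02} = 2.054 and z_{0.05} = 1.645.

n = 213

Fisher's z: C = ½·ln((1+r)/(1−r)) = ½·ln(1.6667) = 0.2554.
n = ((z_{α} + z_β)/C)² + 3.
(2.054 + 1.645) / 0.2554 = 3.699 / 0.2554 = 14.483.
n = 14.483² + 3 = 209.76 + 3 = 212.8.
Round up.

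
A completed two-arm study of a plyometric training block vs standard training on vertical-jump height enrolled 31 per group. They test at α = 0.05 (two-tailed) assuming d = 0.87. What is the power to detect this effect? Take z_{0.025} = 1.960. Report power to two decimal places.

For two equal groups, power = Φ(d·√(n/2) − z_{α/2}).
d·√(n/2) = 0.87 × √(31/2) = 0.87 × 3.937 = 3.425.
z_β = 3.425 − 1.960 = 1.465.
Power = Φ(1.465) = 0.929.

power ≈ 0.93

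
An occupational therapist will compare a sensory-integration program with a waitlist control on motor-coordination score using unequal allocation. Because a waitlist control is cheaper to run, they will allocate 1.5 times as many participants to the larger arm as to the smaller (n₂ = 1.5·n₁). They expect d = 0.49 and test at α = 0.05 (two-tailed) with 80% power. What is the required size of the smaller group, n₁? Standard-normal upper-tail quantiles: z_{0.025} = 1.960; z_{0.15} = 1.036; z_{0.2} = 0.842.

n₁ = 55

With allocation ratio k = n₂/n₁ = 1.5, Var(x̄₁−x̄₂) = σ²(1/n₁ + 1/(k·n₁)) = σ²·(k+1)/(k·n₁).
So n₁ = (1 + 1/k)·((z_{α/2} + z_β)/d)² = 1.667 × (2.802/0.49)².
n₁ = 1.667 × 32.70 = 54.5.
Round up: n₁ = 55, giving n₂ = ⌈1.5 × 55⌉ = ⌈82.5⌉ = 83.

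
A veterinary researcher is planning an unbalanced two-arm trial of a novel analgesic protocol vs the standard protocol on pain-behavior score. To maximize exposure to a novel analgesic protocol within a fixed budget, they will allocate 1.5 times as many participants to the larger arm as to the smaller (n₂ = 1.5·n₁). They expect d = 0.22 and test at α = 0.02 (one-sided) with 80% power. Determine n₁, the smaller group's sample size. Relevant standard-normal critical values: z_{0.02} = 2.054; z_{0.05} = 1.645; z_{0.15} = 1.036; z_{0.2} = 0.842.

n₁ = 289

With allocation ratio k = n₂/n₁ = 1.5, Var(x̄₁−x̄₂) = σ²(1/n₁ + 1/(k·n₁)) = σ²·(k+1)/(k·n₁).
So n₁ = (1 + 1/k)·((z_{α} + z_β)/d)² = 1.667 × (2.896/0.22)².
n₁ = 1.667 × 173.28 = 288.8.
Round up: n₁ = 289, giving n₂ = ⌈1.5 × 289⌉ = ⌈433.5⌉ = 434.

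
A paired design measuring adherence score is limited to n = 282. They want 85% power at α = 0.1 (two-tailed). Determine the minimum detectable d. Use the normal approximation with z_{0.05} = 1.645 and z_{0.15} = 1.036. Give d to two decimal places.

For a single sample (or paired design) of n = 282: d_min = (z_{α/2} + z_β)/√n.
z-sum = 1.645 + 1.036 = 2.681.
d_min = 2.681 / √282 = 2.681 / 16.793 = 0.160.

d_min ≈ 0.16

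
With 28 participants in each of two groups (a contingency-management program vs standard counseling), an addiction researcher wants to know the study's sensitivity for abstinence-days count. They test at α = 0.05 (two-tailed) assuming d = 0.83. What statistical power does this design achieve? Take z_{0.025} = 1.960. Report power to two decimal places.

For two equal groups, power = Φ(d·√(n/2) − z_{α/2}).
d·√(n/2) = 0.83 × √(28/2) = 0.83 × 3.742 = 3.106.
z_β = 3.106 − 1.960 = 1.146.
Power = Φ(1.146) = 0.874.

power ≈ 0.87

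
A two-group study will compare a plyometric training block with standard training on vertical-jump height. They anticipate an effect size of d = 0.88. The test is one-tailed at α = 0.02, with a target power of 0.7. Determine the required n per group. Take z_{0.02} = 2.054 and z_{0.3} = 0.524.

For two independent groups with equal n: n = 2·((z_{α} + z_β) / d)².
z_{α} + z_β = 2.054 + 0.524 = 2.578.
n = 2 × (2.578 / 0.88)² = 2 × 2.930² = 2 × 8.58 = 17.2.
Round up to the next whole participant.

n = 18 per group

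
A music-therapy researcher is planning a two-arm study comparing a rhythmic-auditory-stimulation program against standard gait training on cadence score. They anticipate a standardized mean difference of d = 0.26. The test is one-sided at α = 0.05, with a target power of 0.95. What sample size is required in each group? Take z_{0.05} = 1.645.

For two independent groups with equal n: n = 2·((z_{α} + z_β) / d)².
z_{α} + z_β = 1.645 + 1.645 = 3.290.
n = 2 × (3.290 / 0.26)² = 2 × 12.654² = 2 × 160.12 = 320.2.
Round up to the next whole participant.

n = 321 per group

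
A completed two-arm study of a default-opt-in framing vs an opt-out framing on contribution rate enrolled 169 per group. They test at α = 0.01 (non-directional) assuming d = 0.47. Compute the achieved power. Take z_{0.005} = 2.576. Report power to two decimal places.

For two equal groups, power = Φ(d·√(n/2) − z_{α/2}).
d·√(n/2) = 0.47 × √(169/2) = 0.47 × 9.192 = 4.320.
z_β = 4.320 − 2.576 = 1.744.
Power = Φ(1.744) = 0.959.

power ≈ 0.96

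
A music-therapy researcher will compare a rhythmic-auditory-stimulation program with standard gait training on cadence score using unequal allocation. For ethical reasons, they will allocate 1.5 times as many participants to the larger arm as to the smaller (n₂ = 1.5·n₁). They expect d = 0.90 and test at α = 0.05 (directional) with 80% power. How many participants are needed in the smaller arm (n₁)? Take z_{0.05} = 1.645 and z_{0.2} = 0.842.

With allocation ratio k = n₂/n₁ = 1.5, Var(x̄₁−x̄₂) = σ²(1/n₁ + 1/(k·n₁)) = σ²·(k+1)/(k·n₁).
So n₁ = (1 + 1/k)·((z_{α} + z_β)/d)² = 1.667 × (2.487/0.90)².
n₁ = 1.667 × 7.64 = 12.7.
Round up: n₁ = 13, giving n₂ = ⌈1.5 × 13⌉ = ⌈19.5⌉ = 20.

n₁ = 13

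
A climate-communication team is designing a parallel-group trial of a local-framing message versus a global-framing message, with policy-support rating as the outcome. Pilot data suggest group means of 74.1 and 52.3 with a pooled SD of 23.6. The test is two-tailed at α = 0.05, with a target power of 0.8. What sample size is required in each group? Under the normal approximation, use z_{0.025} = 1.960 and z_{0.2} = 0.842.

n = 19 per group

Cohen's d = |M₁ − M₂| / SD_pooled = |74.1 − 52.3| / 23.6 = 21.8 / 23.6 = 0.924.
For two independent groups with equal n: n = 2·((z_{α/2} + z_β) / d)².
z_{α/2} + z_β = 1.960 + 0.842 = 2.802.
n = 2 × (2.802 / 0.924)² = 2 × 3.032² = 2 × 9.20 = 18.4.
Round up to the next whole participant.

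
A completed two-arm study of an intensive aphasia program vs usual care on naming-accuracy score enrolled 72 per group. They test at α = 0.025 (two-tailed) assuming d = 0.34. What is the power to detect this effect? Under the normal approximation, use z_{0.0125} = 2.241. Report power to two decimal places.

For two equal groups, power = Φ(d·√(n/2) − z_{α/2}).
d·√(n/2) = 0.34 × √(72/2) = 0.34 × 6.000 = 2.040.
z_β = 2.040 − 2.241 = -0.201.
Power = Φ(-0.201) = 0.420.

power ≈ 0.42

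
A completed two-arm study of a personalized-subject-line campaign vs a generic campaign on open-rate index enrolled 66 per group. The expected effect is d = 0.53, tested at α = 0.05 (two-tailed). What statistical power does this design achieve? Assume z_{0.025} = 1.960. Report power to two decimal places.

power ≈ 0.86

For two equal groups, power = Φ(d·√(n/2) − z_{α/2}).
d·√(n/2) = 0.53 × √(66/2) = 0.53 × 5.745 = 3.045.
z_β = 3.045 − 1.960 = 1.085.
Power = Φ(1.085) = 0.861.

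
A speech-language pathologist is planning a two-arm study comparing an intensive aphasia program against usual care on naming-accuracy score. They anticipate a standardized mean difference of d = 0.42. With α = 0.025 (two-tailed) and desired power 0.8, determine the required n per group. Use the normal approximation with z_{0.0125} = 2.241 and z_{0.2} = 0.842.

For two independent groups with equal n: n = 2·((z_{α/2} + z_β) / d)².
z_{α/2} + z_β = 2.241 + 0.842 = 3.083.
n = 2 × (3.083 / 0.42)² = 2 × 7.340² = 2 × 53.88 = 107.8.
Round up to the next whole participant.

n = 108 per group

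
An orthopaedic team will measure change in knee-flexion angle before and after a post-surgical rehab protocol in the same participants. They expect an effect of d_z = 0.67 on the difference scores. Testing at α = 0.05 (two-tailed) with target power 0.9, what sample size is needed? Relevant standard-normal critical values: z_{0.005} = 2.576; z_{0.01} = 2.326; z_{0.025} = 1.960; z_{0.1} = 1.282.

For a paired (one-sample on differences) test: n = ((z_{α/2} + z_β) / d)².
z_{α/2} + z_β = 1.960 + 1.282 = 3.242.
n = (3.242 / 0.67)² = 4.839² = 23.41.
Round up.

n = 24 pairs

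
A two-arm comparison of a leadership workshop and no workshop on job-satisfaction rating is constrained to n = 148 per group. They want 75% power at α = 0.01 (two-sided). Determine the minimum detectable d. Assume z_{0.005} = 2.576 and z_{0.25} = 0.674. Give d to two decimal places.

For two independent groups of n = 148 each: d_min = (z_{α/2} + z_β)·√(2/n).
z-sum = 2.576 + 0.674 = 3.250.
d_min = 3.250 × √(2/148) = 3.250 × 0.1162 = 0.378.

d_min ≈ 0.38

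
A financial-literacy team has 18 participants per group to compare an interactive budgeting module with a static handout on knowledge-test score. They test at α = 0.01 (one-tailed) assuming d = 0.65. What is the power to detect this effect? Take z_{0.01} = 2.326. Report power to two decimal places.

For two equal groups, power = Φ(d·√(n/2) − z_{α}).
d·√(n/2) = 0.65 × √(18/2) = 0.65 × 3.000 = 1.950.
z_β = 1.950 − 2.326 = -0.376.
Power = Φ(-0.376) = 0.353.

power ≈ 0.35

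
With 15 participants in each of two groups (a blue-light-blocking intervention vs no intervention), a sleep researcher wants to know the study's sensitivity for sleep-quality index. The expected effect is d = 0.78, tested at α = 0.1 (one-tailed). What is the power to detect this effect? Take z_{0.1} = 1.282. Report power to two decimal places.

power ≈ 0.80

For two equal groups, power = Φ(d·√(n/2) − z_{α}).
d·√(n/2) = 0.78 × √(15/2) = 0.78 × 2.739 = 2.136.
z_β = 2.136 − 1.282 = 0.854.
Power = Φ(0.854) = 0.803.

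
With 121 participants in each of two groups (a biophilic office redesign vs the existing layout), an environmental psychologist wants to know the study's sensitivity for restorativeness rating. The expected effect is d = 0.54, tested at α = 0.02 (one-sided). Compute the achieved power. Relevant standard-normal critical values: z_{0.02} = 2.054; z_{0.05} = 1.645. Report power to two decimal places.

For two equal groups, power = Φ(d·√(n/2) − z_{α}).
d·√(n/2) = 0.54 × √(121/2) = 0.54 × 7.778 = 4.200.
z_β = 4.200 − 2.054 = 2.146.
Power = Φ(2.146) = 0.984.

power ≈ 0.98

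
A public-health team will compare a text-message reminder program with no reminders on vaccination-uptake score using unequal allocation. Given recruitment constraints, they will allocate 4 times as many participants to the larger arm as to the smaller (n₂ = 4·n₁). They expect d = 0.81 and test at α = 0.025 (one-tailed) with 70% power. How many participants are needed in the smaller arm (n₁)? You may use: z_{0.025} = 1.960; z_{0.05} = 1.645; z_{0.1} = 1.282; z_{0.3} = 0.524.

n₁ = 12

With allocation ratio k = n₂/n₁ = 4, Var(x̄₁−x̄₂) = σ²(1/n₁ + 1/(k·n₁)) = σ²·(k+1)/(k·n₁).
So n₁ = (1 + 1/k)·((z_{α} + z_β)/d)² = 1.250 × (2.484/0.81)².
n₁ = 1.250 × 9.40 = 11.8.
Round up: n₁ = 12, giving n₂ = 4 × 12 = 48.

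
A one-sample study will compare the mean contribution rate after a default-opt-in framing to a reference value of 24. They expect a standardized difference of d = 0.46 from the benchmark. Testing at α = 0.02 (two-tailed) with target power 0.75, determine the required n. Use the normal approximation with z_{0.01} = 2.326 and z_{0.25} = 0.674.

n = 43

For a one-sample test: n = ((z_{α/2} + z_β) / d)².
z_{α/2} + z_β = 2.326 + 0.674 = 3.000.
n = (3.000 / 0.46)² = 6.522² = 42.53.
Round up.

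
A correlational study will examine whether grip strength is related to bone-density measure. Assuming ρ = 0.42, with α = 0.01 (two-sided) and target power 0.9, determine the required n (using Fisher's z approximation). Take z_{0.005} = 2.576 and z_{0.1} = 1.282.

Fisher's z: C = ½·ln((1+r)/(1−r)) = ½·ln(2.4483) = 0.4477.
n = ((z_{α/2} + z_β)/C)² + 3.
(2.576 + 1.282) / 0.4477 = 3.858 / 0.4477 = 8.617.
n = 8.617² + 3 = 74.26 + 3 = 77.3.
Round up.

n = 78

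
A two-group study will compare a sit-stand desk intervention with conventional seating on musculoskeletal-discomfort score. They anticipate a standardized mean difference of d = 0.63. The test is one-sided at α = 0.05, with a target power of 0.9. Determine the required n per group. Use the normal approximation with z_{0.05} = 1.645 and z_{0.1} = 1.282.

For two independent groups with equal n: n = 2·((z_{α} + z_β) / d)².
z_{α} + z_β = 1.645 + 1.282 = 2.927.
n = 2 × (2.927 / 0.63)² = 2 × 4.646² = 2 × 21.59 = 43.2.
Round up to the next whole participant.

n = 44 per group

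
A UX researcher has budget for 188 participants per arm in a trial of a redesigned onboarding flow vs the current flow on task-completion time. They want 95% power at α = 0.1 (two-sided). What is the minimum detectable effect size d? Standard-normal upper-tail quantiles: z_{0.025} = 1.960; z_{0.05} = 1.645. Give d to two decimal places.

d_min ≈ 0.34

For two independent groups of n = 188 each: d_min = (z_{α/2} + z_β)·√(2/n).
z-sum = 1.645 + 1.645 = 3.290.
d_min = 3.290 × √(2/188) = 3.290 × 0.1031 = 0.339.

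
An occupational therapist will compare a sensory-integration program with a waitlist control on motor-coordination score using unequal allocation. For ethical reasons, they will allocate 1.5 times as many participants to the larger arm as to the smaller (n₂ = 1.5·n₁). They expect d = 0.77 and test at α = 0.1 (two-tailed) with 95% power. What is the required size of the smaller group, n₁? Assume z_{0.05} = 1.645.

n₁ = 31

With allocation ratio k = n₂/n₁ = 1.5, Var(x̄₁−x̄₂) = σ²(1/n₁ + 1/(k·n₁)) = σ²·(k+1)/(k·n₁).
So n₁ = (1 + 1/k)·((z_{α/2} + z_β)/d)² = 1.667 × (3.290/0.77)².
n₁ = 1.667 × 18.26 = 30.4.
Round up: n₁ = 31, giving n₂ = ⌈1.5 × 31⌉ = ⌈46.5⌉ = 47.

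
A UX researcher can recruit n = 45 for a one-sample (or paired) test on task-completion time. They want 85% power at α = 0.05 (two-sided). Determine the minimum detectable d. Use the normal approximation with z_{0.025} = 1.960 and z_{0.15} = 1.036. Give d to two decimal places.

For a single sample (or paired design) of n = 45: d_min = (z_{α/2} + z_β)/√n.
z-sum = 1.960 + 1.036 = 2.996.
d_min = 2.996 / √45 = 2.996 / 6.708 = 0.447.

d_min ≈ 0.45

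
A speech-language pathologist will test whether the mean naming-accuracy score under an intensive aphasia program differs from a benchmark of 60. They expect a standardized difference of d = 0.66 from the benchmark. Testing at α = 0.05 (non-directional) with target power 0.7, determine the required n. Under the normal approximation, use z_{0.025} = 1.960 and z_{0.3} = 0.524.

For a one-sample test: n = ((z_{α/2} + z_β) / d)².
z_{α/2} + z_β = 1.960 + 0.524 = 2.484.
n = (2.484 / 0.66)² = 3.764² = 14.16.
Round up.

n = 15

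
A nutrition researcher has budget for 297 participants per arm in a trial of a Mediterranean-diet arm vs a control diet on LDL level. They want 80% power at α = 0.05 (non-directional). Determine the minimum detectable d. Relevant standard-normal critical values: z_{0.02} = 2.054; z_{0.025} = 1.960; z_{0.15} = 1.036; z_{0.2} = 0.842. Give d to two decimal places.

d_min ≈ 0.23

For two independent groups of n = 297 each: d_min = (z_{α/2} + z_β)·√(2/n).
z-sum = 1.960 + 0.842 = 2.802.
d_min = 2.802 × √(2/297) = 2.802 × 0.0821 = 0.230.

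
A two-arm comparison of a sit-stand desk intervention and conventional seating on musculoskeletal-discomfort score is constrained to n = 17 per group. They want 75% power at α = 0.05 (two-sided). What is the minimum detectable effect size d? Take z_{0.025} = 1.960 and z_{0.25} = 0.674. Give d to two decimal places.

d_min ≈ 0.90

For two independent groups of n = 17 each: d_min = (z_{α/2} + z_β)·√(2/n).
z-sum = 1.960 + 0.674 = 2.634.
d_min = 2.634 × √(2/17) = 2.634 × 0.3430 = 0.903.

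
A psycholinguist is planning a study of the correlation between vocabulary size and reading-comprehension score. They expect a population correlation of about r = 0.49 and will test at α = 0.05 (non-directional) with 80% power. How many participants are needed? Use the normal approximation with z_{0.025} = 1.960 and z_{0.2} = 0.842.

n = 31

Fisher's z: C = ½·ln((1+r)/(1−r)) = ½·ln(2.9216) = 0.5361.
n = ((z_{α/2} + z_β)/C)² + 3.
(1.960 + 0.842) / 0.5361 = 2.802 / 0.5361 = 5.227.
n = 5.227² + 3 = 27.32 + 3 = 30.3.
Round up.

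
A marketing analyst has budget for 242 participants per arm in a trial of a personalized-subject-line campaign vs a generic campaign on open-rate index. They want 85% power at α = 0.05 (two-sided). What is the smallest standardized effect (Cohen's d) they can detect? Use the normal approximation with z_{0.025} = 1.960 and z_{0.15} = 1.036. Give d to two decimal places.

For two independent groups of n = 242 each: d_min = (z_{α/2} + z_β)·√(2/n).
z-sum = 1.960 + 1.036 = 2.996.
d_min = 2.996 × √(2/242) = 2.996 × 0.0909 = 0.272.

d_min ≈ 0.27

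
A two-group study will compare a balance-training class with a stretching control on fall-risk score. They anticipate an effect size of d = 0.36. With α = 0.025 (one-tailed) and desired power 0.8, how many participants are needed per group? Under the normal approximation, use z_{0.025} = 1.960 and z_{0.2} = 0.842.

For two independent groups with equal n: n = 2·((z_{α} + z_β) / d)².
z_{α} + z_β = 1.960 + 0.842 = 2.802.
n = 2 × (2.802 / 0.36)² = 2 × 7.783² = 2 × 60.58 = 121.2.
Round up to the next whole participant.

n = 122 per group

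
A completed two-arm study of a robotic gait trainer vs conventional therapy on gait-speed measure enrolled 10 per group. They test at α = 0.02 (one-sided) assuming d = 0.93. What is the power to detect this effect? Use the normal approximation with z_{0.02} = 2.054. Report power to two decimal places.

power ≈ 0.51

For two equal groups, power = Φ(d·√(n/2) − z_{α}).
d·√(n/2) = 0.93 × √(10/2) = 0.93 × 2.236 = 2.080.
z_β = 2.080 − 2.054 = 0.026.
Power = Φ(0.026) = 0.510.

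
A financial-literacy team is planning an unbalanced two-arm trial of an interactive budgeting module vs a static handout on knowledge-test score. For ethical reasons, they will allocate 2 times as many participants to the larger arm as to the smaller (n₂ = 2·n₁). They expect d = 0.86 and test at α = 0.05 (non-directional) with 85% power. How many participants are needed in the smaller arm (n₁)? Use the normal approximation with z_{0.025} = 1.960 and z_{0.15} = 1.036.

n₁ = 19

With allocation ratio k = n₂/n₁ = 2, Var(x̄₁−x̄₂) = σ²(1/n₁ + 1/(k·n₁)) = σ²·(k+1)/(k·n₁).
So n₁ = (1 + 1/k)·((z_{α/2} + z_β)/d)² = 1.500 × (2.996/0.86)².
n₁ = 1.500 × 12.14 = 18.2.
Round up: n₁ = 19, giving n₂ = 2 × 19 = 38.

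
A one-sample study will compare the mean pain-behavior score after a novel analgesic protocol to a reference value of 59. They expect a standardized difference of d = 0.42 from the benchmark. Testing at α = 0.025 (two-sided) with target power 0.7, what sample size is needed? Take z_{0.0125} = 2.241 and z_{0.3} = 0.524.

For a one-sample test: n = ((z_{α/2} + z_β) / d)².
z_{α/2} + z_β = 2.241 + 0.524 = 2.765.
n = (2.765 / 0.42)² = 6.583² = 43.34.
Round up.

n = 44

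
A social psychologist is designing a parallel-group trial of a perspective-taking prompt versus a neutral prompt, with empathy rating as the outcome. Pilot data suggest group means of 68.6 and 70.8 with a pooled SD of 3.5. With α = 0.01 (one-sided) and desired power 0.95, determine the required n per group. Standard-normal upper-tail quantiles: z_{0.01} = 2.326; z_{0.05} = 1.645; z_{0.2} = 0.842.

Cohen's d = |M₁ − M₂| / SD_pooled = |68.6 − 70.8| / 3.5 = 2.2 / 3.5 = 0.629.
For two independent groups with equal n: n = 2·((z_{α} + z_β) / d)².
z_{α} + z_β = 2.326 + 1.645 = 3.971.
n = 2 × (3.971 / 0.629)² = 2 × 6.313² = 2 × 39.86 = 79.7.
Round up to the next whole participant.

n = 80 per group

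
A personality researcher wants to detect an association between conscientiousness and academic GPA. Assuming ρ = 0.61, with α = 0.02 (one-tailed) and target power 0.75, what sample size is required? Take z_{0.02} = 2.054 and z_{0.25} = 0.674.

n = 18

Fisher's z: C = ½·ln((1+r)/(1−r)) = ½·ln(4.1282) = 0.7089.
n = ((z_{α} + z_β)/C)² + 3.
(2.054 + 0.674) / 0.7089 = 2.728 / 0.7089 = 3.848.
n = 3.848² + 3 = 14.81 + 3 = 17.8.
Round up.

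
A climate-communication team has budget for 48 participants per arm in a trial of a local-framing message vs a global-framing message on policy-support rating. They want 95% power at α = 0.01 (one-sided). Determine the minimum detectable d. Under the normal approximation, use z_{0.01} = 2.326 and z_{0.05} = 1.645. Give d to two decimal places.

For two independent groups of n = 48 each: d_min = (z_{α} + z_β)·√(2/n).
z-sum = 2.326 + 1.645 = 3.971.
d_min = 3.971 × √(2/48) = 3.971 × 0.2041 = 0.811.

d_min ≈ 0.81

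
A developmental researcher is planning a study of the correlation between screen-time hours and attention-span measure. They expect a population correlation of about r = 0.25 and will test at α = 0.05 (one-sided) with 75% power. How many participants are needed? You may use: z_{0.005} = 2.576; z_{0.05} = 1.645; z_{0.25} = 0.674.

Fisher's z: C = ½·ln((1+r)/(1−r)) = ½·ln(1.6667) = 0.2554.
n = ((z_{α} + z_β)/C)² + 3.
(1.645 + 0.674) / 0.2554 = 2.319 / 0.2554 = 9.080.
n = 9.080² + 3 = 82.44 + 3 = 85.4.
Round up.

n = 86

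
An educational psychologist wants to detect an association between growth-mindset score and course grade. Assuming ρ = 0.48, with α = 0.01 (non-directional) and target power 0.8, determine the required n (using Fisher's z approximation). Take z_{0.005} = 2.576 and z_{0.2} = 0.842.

Fisher's z: C = ½·ln((1+r)/(1−r)) = ½·ln(2.8462) = 0.5230.
n = ((z_{α/2} + z_β)/C)² + 3.
(2.576 + 0.842) / 0.5230 = 3.418 / 0.5230 = 6.535.
n = 6.535² + 3 = 42.71 + 3 = 45.7.
Round up.

n = 46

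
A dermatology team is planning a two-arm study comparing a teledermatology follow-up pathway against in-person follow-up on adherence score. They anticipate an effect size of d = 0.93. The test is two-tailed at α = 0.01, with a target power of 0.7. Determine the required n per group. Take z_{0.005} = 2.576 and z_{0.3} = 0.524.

For two independent groups with equal n: n = 2·((z_{α/2} + z_β) / d)².
z_{α/2} + z_β = 2.576 + 0.524 = 3.100.
n = 2 × (3.100 / 0.93)² = 2 × 3.333² = 2 × 11.11 = 22.2.
Round up to the next whole participant.

n = 23 per group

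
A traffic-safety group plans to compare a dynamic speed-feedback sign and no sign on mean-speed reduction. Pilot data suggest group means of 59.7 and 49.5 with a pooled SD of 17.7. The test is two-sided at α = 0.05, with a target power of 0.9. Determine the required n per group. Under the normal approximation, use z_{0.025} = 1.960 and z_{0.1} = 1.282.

n = 64 per group

Cohen's d = |M₁ − M₂| / SD_pooled = |59.7 − 49.5| / 17.7 = 10.2 / 17.7 = 0.576.
For two independent groups with equal n: n = 2·((z_{α/2} + z_β) / d)².
z_{α/2} + z_β = 1.960 + 1.282 = 3.242.
n = 2 × (3.242 / 0.576)² = 2 × 5.628² = 2 × 31.68 = 63.4.
Round up to the next whole participant.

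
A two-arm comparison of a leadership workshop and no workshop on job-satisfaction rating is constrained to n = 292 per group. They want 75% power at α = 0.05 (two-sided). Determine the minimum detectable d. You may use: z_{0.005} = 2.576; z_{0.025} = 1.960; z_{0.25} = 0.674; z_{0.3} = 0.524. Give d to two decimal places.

For two independent groups of n = 292 each: d_min = (z_{α/2} + z_β)·√(2/n).
z-sum = 1.960 + 0.674 = 2.634.
d_min = 2.634 × √(2/292) = 2.634 × 0.0828 = 0.218.

d_min ≈ 0.22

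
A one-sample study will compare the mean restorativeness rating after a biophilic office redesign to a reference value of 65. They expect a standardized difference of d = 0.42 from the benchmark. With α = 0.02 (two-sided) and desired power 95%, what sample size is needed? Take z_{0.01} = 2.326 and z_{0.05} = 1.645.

n = 90

For a one-sample test: n = ((z_{α/2} + z_β) / d)².
z_{α/2} + z_β = 2.326 + 1.645 = 3.971.
n = (3.971 / 0.42)² = 9.455² = 89.39.
Round up.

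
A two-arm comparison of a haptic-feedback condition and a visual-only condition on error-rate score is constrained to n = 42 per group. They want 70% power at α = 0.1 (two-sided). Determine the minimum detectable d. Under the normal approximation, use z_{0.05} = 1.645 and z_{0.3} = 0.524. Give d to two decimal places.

d_min ≈ 0.47

For two independent groups of n = 42 each: d_min = (z_{α/2} + z_β)·√(2/n).
z-sum = 1.645 + 0.524 = 2.169.
d_min = 2.169 × √(2/42) = 2.169 × 0.2182 = 0.473.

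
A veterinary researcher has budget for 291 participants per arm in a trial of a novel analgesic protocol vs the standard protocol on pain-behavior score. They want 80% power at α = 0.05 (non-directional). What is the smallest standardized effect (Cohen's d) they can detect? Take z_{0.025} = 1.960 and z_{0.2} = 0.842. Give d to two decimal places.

d_min ≈ 0.23

For two independent groups of n = 291 each: d_min = (z_{α/2} + z_β)·√(2/n).
z-sum = 1.960 + 0.842 = 2.802.
d_min = 2.802 × √(2/291) = 2.802 × 0.0829 = 0.232.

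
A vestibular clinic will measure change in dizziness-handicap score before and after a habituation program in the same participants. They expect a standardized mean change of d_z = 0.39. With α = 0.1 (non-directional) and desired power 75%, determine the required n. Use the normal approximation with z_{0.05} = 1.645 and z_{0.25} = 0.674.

For a paired (one-sample on differences) test: n = ((z_{α/2} + z_β) / d)².
z_{α/2} + z_β = 1.645 + 0.674 = 2.319.
n = (2.319 / 0.39)² = 5.946² = 35.36.
Round up.

n = 36 pairs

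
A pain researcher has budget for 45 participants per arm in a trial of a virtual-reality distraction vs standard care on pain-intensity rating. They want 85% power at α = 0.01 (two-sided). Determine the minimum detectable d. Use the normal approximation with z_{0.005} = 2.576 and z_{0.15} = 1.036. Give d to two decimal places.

d_min ≈ 0.76

For two independent groups of n = 45 each: d_min = (z_{α/2} + z_β)·√(2/n).
z-sum = 2.576 + 1.036 = 3.612.
d_min = 3.612 × √(2/45) = 3.612 × 0.2108 = 0.761.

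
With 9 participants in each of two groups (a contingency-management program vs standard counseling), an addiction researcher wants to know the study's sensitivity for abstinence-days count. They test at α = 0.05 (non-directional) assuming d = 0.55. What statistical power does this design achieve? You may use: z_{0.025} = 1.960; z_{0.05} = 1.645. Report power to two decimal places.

power ≈ 0.21

For two equal groups, power = Φ(d·√(n/2) − z_{α/2}).
d·√(n/2) = 0.55 × √(9/2) = 0.55 × 2.121 = 1.167.
z_β = 1.167 − 1.960 = -0.793.
Power = Φ(-0.793) = 0.214.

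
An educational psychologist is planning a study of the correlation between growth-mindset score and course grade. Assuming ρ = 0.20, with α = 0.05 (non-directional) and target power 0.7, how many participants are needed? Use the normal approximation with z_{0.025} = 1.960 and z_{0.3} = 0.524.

Fisher's z: C = ½·ln((1+r)/(1−r)) = ½·ln(1.5000) = 0.2027.
n = ((z_{α/2} + z_β)/C)² + 3.
(1.960 + 0.524) / 0.2027 = 2.484 / 0.2027 = 12.255.
n = 12.255² + 3 = 150.17 + 3 = 153.2.
Round up.

n = 154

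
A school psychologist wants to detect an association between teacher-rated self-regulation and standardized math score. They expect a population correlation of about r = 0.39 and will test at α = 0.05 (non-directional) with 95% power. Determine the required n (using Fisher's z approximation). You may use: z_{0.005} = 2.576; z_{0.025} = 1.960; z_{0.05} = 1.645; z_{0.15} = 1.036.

n = 80

Fisher's z: C = ½·ln((1+r)/(1−r)) = ½·ln(2.2787) = 0.4118.
n = ((z_{α/2} + z_β)/C)² + 3.
(1.960 + 1.645) / 0.4118 = 3.605 / 0.4118 = 8.754.
n = 8.754² + 3 = 76.64 + 3 = 79.6.
Round up.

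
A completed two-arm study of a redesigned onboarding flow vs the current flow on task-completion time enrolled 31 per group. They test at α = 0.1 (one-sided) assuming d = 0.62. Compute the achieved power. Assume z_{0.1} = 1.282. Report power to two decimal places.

power ≈ 0.88

For two equal groups, power = Φ(d·√(n/2) − z_{α}).
d·√(n/2) = 0.62 × √(31/2) = 0.62 × 3.937 = 2.441.
z_β = 2.441 − 1.282 = 1.159.
Power = Φ(1.159) = 0.877.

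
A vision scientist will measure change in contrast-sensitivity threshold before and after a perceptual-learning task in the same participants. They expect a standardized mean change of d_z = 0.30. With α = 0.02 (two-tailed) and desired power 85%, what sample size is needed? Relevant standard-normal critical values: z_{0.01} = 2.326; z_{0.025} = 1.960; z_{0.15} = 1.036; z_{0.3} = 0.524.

n = 126 pairs

For a paired (one-sample on differences) test: n = ((z_{α/2} + z_β) / d)².
z_{α/2} + z_β = 2.326 + 1.036 = 3.362.
n = (3.362 / 0.30)² = 11.207² = 125.59.
Round up.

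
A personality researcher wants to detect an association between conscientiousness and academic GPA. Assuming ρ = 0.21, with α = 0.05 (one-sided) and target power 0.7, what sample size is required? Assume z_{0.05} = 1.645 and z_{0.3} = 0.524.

Fisher's z: C = ½·ln((1+r)/(1−r)) = ½·ln(1.5316) = 0.2132.
n = ((z_{α} + z_β)/C)² + 3.
(1.645 + 0.524) / 0.2132 = 2.169 / 0.2132 = 10.174.
n = 10.174² + 3 = 103.50 + 3 = 106.5.
Round up.

n = 107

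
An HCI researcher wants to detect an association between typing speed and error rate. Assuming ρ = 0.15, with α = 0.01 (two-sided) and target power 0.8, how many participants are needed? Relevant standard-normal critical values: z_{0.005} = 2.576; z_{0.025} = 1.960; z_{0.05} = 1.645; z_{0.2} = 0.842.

Fisher's z: C = ½·ln((1+r)/(1−r)) = ½·ln(1.3529) = 0.1511.
n = ((z_{α/2} + z_β)/C)² + 3.
(2.576 + 0.842) / 0.1511 = 3.418 / 0.1511 = 22.621.
n = 22.621² + 3 = 511.70 + 3 = 514.7.
Round up.

n = 515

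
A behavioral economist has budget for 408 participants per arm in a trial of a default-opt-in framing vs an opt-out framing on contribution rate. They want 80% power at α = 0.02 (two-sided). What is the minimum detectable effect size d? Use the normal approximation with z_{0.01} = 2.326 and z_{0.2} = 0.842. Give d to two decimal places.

For two independent groups of n = 408 each: d_min = (z_{α/2} + z_β)·√(2/n).
z-sum = 2.326 + 0.842 = 3.168.
d_min = 3.168 × √(2/408) = 3.168 × 0.0700 = 0.222.

d_min ≈ 0.22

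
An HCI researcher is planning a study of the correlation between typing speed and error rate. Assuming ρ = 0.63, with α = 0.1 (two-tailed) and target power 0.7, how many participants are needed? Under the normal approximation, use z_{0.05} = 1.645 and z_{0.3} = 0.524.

Fisher's z: C = ½·ln((1+r)/(1−r)) = ½·ln(4.4054) = 0.7414.
n = ((z_{α/2} + z_β)/C)² + 3.
(1.645 + 0.524) / 0.7414 = 2.169 / 0.7414 = 2.926.
n = 2.926² + 3 = 8.56 + 3 = 11.6.
Round up.

n = 12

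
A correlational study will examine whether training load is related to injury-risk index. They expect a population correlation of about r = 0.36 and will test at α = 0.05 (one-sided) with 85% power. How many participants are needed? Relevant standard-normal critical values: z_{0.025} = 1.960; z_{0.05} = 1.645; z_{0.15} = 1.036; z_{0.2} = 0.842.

Fisher's z: C = ½·ln((1+r)/(1−r)) = ½·ln(2.1250) = 0.3769.
n = ((z_{α} + z_β)/C)² + 3.
(1.645 + 1.036) / 0.3769 = 2.681 / 0.3769 = 7.113.
n = 7.113² + 3 = 50.60 + 3 = 53.6.
Round up.

n = 54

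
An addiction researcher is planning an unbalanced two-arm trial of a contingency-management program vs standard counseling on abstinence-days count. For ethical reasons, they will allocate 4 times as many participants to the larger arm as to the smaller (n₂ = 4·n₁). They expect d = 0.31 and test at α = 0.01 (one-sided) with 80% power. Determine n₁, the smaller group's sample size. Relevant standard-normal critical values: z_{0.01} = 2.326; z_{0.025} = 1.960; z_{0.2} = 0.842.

n₁ = 131

With allocation ratio k = n₂/n₁ = 4, Var(x̄₁−x̄₂) = σ²(1/n₁ + 1/(k·n₁)) = σ²·(k+1)/(k·n₁).
So n₁ = (1 + 1/k)·((z_{α} + z_β)/d)² = 1.250 × (3.168/0.31)².
n₁ = 1.250 × 104.44 = 130.5.
Round up: n₁ = 131, giving n₂ = 4 × 131 = 524.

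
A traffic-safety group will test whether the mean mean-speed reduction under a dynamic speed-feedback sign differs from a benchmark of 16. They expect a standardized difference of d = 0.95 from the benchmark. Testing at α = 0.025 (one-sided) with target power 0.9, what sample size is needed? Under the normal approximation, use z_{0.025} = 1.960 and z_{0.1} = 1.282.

For a one-sample test: n = ((z_{α} + z_β) / d)².
z_{α} + z_β = 1.960 + 1.282 = 3.242.
n = (3.242 / 0.95)² = 3.413² = 11.65.
Round up.

n = 12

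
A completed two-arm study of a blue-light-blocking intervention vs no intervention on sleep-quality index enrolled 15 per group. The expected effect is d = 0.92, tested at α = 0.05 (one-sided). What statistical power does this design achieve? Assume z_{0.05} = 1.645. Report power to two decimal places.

power ≈ 0.81

For two equal groups, power = Φ(d·√(n/2) − z_{α}).
d·√(n/2) = 0.92 × √(15/2) = 0.92 × 2.739 = 2.520.
z_β = 2.520 − 1.645 = 0.875.
Power = Φ(0.875) = 0.809.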